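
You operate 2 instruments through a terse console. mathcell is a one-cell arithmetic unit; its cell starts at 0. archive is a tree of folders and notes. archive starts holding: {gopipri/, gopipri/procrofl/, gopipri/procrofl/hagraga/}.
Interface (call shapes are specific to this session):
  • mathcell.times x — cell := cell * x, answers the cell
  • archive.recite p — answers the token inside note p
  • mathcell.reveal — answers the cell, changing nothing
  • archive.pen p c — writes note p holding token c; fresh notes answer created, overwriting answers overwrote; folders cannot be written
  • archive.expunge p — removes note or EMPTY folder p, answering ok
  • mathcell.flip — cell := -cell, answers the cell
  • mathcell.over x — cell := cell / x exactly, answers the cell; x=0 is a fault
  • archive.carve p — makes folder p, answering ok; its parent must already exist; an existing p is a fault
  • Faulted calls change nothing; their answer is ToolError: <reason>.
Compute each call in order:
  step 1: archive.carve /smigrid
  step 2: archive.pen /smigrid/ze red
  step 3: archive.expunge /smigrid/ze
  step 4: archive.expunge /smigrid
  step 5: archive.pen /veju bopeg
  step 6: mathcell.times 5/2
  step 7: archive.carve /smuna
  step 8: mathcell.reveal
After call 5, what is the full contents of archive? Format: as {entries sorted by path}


·→ carve(/smigrid)
·← ok
·→ pen(/smigrid/ze, red)
·← created
·→ expunge(/smigrid/ze)
·← ok
·→ expunge(/smigrid)
·← ok
·→ pen(/veju, bopeg)
·← created
·→ times(5/2)
·← 0
·→ carve(/smuna)
·← ok
·→ reveal()
·← 0

Answer: {gopipri/, gopipri/procrofl/, gopipri/procrofl/hagraga/, veju=bopeg}


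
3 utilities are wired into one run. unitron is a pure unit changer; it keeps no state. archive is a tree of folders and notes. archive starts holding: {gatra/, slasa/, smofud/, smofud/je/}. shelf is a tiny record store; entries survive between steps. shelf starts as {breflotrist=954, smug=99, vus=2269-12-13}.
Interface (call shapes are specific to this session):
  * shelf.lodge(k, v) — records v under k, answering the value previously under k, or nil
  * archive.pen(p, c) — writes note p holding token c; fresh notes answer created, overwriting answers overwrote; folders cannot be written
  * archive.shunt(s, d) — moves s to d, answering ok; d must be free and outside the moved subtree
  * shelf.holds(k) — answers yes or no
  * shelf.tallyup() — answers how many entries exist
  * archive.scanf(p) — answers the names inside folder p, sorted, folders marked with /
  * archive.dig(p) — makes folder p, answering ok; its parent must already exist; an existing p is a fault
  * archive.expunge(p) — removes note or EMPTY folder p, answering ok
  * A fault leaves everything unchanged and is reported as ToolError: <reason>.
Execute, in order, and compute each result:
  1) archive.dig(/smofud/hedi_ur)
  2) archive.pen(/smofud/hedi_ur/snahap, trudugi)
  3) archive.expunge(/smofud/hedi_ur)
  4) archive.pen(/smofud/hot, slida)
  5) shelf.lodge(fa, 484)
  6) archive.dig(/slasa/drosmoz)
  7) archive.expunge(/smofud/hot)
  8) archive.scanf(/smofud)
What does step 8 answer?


Next I call archive.dig passing p=/smofud/hedi_ur, and get ok.
Calling archive.pen passing p=/smofud/hedi_ur/snahap, c=trudugi, which returns created.
I run archive.expunge passing p=/smofud/hedi_ur, → ToolError: not empty.
I call archive.pen passing p=/smofud/hot, c=slida, — result: created.
I use shelf.lodge passing k=fa, v=484, → nil.
Invoking archive.dig passing p=/slasa/drosmoz, and observe ok.
Calling archive.expunge passing p=/smofud/hot, → ok.
Now I run archive.scanf passing p=/smofud: [hedi_ur/, je/].

Answer: [hedi_ur/, je/]


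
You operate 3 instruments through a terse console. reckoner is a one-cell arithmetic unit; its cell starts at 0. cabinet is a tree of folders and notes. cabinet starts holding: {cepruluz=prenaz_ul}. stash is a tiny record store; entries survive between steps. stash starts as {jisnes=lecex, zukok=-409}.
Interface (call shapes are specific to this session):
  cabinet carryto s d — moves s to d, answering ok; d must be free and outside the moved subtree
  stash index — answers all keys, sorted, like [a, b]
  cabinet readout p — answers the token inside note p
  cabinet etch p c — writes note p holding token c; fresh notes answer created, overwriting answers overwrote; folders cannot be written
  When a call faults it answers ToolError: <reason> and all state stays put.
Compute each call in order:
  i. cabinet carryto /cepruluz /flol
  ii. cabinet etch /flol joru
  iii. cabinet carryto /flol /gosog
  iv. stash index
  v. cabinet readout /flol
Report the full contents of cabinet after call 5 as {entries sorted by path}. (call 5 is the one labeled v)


Answer: {gosog=joru}

Derivation:
Invoking cabinet carryto using s→/cepruluz, d→/flol, and see ok.
Using cabinet etch using p→/flol, c→joru, yielding overwrote.
Now I run cabinet carryto using s→/flol, d→/gosog, → ok.
I run stash index(), — result: [jisnes, zukok].
Next I call cabinet readout using p→/flol, and see ToolError: not found.


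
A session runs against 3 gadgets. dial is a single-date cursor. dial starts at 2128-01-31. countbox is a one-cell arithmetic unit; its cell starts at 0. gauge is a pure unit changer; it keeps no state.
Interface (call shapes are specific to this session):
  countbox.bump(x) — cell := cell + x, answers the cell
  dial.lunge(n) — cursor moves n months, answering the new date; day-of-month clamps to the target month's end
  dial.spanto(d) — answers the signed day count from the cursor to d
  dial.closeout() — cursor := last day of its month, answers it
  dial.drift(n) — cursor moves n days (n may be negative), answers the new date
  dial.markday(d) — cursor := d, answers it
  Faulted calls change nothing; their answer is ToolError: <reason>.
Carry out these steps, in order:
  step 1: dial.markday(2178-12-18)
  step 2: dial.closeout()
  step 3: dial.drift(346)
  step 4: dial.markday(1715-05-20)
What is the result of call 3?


Answer: 2179-12-12

Derivation:
CALL dial.markday[d=2178-12-18]
RET  2178-12-18
CALL dial.closeout[]
RET  2178-12-31
CALL dial.drift[n=346]
RET  2179-12-12
CALL dial.markday[d=1715-05-20]
RET  1715-05-20


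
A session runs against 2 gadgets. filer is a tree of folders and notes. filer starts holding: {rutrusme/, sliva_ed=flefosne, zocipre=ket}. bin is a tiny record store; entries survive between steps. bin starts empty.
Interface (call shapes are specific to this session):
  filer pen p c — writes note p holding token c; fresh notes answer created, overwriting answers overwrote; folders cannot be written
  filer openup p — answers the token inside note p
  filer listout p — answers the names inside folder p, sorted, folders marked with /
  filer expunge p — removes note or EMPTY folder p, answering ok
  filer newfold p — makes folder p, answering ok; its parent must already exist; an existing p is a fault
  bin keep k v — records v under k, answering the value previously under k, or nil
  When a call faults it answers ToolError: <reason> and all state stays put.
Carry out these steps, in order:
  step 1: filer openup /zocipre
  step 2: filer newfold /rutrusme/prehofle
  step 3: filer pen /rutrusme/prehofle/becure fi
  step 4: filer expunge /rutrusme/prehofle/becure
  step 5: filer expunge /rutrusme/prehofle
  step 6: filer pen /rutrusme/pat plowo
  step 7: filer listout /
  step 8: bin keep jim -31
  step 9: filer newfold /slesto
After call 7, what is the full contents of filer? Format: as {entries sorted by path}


Answer: {rutrusme/, rutrusme/pat=plowo, sliva_ed=flefosne, zocipre=ket}

Derivation:
# filer openup(p→/zocipre) == ket
# filer newfold(p→/rutrusme/prehofle) == ok
# filer pen(p→/rutrusme/prehofle/becure, c→fi) == created
# filer expunge(p→/rutrusme/prehofle/becure) == ok
# filer expunge(p→/rutrusme/prehofle) == ok
# filer pen(p→/rutrusme/pat, c→plowo) == created
# filer listout(p→/) == [rutrusme/, sliva_ed, zocipre]
# bin keep(k→jim, v→-31) == nil
# filer newfold(p→/slesto) == ok


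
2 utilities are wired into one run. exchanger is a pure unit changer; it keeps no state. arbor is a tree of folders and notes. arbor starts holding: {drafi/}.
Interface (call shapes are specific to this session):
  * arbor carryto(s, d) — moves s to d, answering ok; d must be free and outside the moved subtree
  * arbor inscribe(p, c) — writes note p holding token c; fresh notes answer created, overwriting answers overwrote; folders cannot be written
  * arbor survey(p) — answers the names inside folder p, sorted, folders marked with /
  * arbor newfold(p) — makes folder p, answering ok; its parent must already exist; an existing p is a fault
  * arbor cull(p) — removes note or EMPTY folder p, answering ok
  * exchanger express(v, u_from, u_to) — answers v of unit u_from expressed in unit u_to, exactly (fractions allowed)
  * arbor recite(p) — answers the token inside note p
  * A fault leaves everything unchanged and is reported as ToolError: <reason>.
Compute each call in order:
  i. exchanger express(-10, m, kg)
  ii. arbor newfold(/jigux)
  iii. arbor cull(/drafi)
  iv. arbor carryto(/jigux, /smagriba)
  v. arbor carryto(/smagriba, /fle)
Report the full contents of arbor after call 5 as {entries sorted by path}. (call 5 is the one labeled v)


Answer: {fle/}

Derivation:
! exchanger express(-10, m, kg) => ToolError: incompatible units
! arbor newfold(/jigux) => ok
! arbor cull(/drafi) => ok
! arbor carryto(/jigux, /smagriba) => ok
! arbor carryto(/smagriba, /fle) => ok


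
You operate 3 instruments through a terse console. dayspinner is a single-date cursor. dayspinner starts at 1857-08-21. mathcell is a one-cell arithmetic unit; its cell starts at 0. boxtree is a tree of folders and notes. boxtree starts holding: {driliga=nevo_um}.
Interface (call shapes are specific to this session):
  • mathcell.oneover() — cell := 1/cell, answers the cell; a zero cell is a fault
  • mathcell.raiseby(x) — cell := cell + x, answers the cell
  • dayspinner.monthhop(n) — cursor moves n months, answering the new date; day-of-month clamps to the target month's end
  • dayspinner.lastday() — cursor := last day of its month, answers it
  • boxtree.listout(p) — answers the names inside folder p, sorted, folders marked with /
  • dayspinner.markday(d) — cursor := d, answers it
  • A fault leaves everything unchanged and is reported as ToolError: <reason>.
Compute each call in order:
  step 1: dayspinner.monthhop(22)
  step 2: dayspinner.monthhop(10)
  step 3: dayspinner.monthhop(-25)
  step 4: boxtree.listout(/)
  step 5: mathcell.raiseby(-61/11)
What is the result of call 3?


Answer: 1858-03-21

Derivation:
$ monthhop n='22'
  1859-06-21
$ monthhop n='10'
  1860-04-21
$ monthhop n='-25'
  1858-03-21
$ listout p='/'
  [driliga]
$ raiseby x='-61/11'
  -61/11


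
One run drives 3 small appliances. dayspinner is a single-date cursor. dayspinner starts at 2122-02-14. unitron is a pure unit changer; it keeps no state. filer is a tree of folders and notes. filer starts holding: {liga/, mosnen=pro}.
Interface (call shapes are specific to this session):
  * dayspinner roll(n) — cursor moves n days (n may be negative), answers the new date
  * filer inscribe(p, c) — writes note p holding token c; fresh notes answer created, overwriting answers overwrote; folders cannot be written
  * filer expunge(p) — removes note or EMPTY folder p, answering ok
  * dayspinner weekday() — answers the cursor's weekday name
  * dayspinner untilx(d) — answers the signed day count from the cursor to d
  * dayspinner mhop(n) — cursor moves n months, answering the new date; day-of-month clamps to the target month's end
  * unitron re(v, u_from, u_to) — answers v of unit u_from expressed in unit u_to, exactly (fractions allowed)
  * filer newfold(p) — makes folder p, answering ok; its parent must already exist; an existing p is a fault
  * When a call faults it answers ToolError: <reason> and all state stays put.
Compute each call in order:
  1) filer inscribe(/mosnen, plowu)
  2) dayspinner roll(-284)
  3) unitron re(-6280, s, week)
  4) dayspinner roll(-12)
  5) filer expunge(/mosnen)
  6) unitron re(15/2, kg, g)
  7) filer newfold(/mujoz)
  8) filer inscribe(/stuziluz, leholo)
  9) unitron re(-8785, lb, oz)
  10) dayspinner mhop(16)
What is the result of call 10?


Answer: 2122-08-24

Derivation:
→ filer inscribe(p='/mosnen', c='plowu')
← overwrote
→ dayspinner roll(n='-284')
← 2121-05-06
→ unitron re(v='-6280', u_from='s', u_to='week')
← -157/15120
→ dayspinner roll(n='-12')
← 2121-04-24
→ filer expunge(p='/mosnen')
← ok
→ unitron re(v='15/2', u_from='kg', u_to='g')
← 7500
→ filer newfold(p='/mujoz')
← ok
→ filer inscribe(p='/stuziluz', c='leholo')
← created
→ unitron re(v='-8785', u_from='lb', u_to='oz')
← -140560
→ dayspinner mhop(n='16')
← 2122-08-24


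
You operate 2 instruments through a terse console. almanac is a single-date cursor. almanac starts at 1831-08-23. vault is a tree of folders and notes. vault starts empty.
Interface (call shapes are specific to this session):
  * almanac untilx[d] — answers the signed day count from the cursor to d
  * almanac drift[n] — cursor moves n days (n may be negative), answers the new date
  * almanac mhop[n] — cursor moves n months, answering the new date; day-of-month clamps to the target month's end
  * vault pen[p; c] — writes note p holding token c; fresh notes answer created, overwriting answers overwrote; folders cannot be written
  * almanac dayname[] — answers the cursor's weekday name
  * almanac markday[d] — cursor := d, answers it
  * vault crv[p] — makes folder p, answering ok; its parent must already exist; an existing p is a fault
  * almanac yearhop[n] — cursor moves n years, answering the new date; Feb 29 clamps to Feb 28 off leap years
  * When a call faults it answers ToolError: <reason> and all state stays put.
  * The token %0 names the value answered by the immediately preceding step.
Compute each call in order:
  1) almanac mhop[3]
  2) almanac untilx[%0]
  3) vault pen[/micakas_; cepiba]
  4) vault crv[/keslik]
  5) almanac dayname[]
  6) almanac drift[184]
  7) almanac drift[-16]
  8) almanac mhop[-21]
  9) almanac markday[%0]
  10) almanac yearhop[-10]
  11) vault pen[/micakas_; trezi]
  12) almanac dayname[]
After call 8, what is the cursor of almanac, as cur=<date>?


Answer: cur=1830-08-09

Derivation:
I run almanac mhop passing n→3, and see 1831-11-23.
Invoking almanac untilx passing d→%0, → 0.
Using vault pen passing p→/micakas_, c→cepiba, and get created.
Next I call vault crv passing p→/keslik, — result: ok.
I invoke almanac dayname, yielding Wednesday.
Then almanac drift passing n→184, and get 1832-05-25.
I use almanac drift passing n→-16, — result: 1832-05-09.
Next I call almanac mhop passing n→-21: 1830-08-09.
Then almanac markday passing d→%0, yielding 1830-08-09.
Invoking almanac yearhop passing n→-10: 1820-08-09.
Invoking vault pen passing p→/micakas_, c→trezi, which returns overwrote.
I invoke almanac dayname(), and see Wednesday.


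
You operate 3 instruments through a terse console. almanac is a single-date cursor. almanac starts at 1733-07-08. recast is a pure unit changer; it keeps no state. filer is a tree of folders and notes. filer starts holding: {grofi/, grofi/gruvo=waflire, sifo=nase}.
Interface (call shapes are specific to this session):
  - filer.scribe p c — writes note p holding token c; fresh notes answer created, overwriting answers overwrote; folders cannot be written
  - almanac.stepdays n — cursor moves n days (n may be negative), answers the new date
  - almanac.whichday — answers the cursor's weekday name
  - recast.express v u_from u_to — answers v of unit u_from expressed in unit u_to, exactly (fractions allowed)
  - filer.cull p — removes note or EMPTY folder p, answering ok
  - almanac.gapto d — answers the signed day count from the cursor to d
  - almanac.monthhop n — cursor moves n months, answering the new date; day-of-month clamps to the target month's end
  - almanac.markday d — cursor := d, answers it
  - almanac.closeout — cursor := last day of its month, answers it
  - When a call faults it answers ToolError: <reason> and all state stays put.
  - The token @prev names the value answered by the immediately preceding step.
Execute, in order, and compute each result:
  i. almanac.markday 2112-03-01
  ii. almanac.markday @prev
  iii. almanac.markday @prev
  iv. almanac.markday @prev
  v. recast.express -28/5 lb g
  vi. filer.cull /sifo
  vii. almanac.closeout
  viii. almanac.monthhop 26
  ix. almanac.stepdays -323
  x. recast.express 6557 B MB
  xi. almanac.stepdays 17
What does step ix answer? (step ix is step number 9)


Answer: 2113-07-12

Derivation:
·→ markday(d: 2112-03-01)
·← 2112-03-01
·→ markday(d: @prev)
·← 2112-03-01
·→ markday(d: @prev)
·← 2112-03-01
·→ markday(d: @prev)
·← 2112-03-01
·→ express(v: -28/5, u_from: lb, u_to: g)
·← -317514659/125000
·→ cull(p: /sifo)
·← ok
·→ closeout()
·← 2112-03-31
·→ monthhop(n: 26)
·← 2114-05-31
·→ stepdays(n: -323)
·← 2113-07-12
·→ express(v: 6557, u_from: B, u_to: MB)
·← 6557/1000000
·→ stepdays(n: 17)
·← 2113-07-29


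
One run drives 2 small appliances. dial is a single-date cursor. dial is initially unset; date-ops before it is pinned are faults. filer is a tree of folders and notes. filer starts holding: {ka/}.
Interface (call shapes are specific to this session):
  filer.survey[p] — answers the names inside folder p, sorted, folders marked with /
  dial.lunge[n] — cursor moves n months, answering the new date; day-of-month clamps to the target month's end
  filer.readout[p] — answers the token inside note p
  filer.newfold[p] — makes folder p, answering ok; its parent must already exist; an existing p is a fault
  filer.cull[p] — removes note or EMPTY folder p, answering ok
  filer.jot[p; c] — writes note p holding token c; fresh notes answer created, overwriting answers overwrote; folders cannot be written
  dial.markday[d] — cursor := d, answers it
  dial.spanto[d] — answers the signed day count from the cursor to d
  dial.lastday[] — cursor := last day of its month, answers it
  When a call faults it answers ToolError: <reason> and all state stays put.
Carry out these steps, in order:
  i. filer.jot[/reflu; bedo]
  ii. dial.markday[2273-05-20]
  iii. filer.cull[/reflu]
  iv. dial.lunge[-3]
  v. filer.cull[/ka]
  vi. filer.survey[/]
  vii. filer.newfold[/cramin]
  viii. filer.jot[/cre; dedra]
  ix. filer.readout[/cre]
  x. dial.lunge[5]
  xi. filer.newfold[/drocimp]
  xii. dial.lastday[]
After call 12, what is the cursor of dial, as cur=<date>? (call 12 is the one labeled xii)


Answer: cur=2273-07-31

Derivation:
Next I call jot passing p='/reflu', c='bedo', giving created.
Next I call markday passing d='2273-05-20', and see 2273-05-20.
I run cull passing p='/reflu', which returns ok.
I invoke lunge passing n='-3': 2273-02-20.
I run cull passing p='/ka', yielding ok.
Now I run survey passing p='/', which returns [].
I try newfold passing p='/cramin', and see ok.
I use jot passing p='/cre', c='dedra': created.
I try readout passing p='/cre', and get dedra.
Using lunge passing n='5': 2273-07-20.
Now I run newfold passing p='/drocimp', and get ok.
Using lastday, giving 2273-07-31.


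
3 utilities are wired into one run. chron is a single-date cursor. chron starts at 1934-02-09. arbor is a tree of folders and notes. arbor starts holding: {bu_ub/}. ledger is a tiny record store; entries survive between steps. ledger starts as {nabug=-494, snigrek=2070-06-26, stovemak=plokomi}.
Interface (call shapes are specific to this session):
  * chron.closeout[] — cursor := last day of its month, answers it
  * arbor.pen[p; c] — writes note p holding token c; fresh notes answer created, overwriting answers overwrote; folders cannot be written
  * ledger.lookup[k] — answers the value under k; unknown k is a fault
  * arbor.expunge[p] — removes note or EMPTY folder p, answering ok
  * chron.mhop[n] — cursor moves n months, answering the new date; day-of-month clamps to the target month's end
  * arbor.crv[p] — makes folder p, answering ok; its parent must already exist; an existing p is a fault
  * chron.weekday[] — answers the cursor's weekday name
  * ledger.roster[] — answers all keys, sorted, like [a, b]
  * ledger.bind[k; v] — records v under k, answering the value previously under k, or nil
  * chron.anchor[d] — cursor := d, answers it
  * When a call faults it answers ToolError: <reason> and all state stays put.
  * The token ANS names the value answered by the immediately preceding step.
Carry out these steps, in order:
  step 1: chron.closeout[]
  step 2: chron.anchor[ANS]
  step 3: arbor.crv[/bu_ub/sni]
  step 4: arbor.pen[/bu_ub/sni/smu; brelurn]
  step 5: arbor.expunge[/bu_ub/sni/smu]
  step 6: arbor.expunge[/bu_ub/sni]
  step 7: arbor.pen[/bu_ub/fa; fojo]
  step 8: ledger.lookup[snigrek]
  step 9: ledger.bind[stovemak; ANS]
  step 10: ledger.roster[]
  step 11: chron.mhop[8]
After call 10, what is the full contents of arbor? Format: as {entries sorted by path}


Step: closeout[]
Result: 1934-02-28
Step: anchor[ANS]
Result: 1934-02-28
Step: crv[/bu_ub/sni]
Result: ok
Step: pen[/bu_ub/sni/smu; brelurn]
Result: created
Step: expunge[/bu_ub/sni/smu]
Result: ok
Step: expunge[/bu_ub/sni]
Result: ok
Step: pen[/bu_ub/fa; fojo]
Result: created
Step: lookup[snigrek]
Result: 2070-06-26
Step: bind[stovemak; ANS]
Result: plokomi
Step: roster[]
Result: [nabug, snigrek, stovemak]
Step: mhop[8]
Result: 1934-10-28

Answer: {bu_ub/, bu_ub/fa=fojo}


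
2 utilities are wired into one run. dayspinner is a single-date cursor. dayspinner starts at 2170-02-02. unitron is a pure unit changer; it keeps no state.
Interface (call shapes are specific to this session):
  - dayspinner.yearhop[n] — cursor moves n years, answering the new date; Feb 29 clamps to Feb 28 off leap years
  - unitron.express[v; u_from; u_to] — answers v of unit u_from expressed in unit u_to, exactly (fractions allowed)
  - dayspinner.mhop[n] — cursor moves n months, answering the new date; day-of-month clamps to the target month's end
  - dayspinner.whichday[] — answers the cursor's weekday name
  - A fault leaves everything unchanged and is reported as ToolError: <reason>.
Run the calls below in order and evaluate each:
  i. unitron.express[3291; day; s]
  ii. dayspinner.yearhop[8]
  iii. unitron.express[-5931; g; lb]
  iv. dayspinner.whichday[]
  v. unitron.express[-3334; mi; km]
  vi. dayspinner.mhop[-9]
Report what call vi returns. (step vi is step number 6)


Answer: 2177-05-02

Derivation:
Next I call unitron.express on v='3291', u_from='day', u_to='s', and get 284342400.
I run dayspinner.yearhop on n='8', — result: 2178-02-02.
Now I run unitron.express on v='-5931', u_from='g', u_to='lb', which returns -593100000/45359237.
Then dayspinner.whichday(), and see Monday.
Invoking unitron.express on v='-3334', u_from='mi', u_to='km', and see -83836764/15625.
I use dayspinner.mhop on n='-9': 2177-05-02.


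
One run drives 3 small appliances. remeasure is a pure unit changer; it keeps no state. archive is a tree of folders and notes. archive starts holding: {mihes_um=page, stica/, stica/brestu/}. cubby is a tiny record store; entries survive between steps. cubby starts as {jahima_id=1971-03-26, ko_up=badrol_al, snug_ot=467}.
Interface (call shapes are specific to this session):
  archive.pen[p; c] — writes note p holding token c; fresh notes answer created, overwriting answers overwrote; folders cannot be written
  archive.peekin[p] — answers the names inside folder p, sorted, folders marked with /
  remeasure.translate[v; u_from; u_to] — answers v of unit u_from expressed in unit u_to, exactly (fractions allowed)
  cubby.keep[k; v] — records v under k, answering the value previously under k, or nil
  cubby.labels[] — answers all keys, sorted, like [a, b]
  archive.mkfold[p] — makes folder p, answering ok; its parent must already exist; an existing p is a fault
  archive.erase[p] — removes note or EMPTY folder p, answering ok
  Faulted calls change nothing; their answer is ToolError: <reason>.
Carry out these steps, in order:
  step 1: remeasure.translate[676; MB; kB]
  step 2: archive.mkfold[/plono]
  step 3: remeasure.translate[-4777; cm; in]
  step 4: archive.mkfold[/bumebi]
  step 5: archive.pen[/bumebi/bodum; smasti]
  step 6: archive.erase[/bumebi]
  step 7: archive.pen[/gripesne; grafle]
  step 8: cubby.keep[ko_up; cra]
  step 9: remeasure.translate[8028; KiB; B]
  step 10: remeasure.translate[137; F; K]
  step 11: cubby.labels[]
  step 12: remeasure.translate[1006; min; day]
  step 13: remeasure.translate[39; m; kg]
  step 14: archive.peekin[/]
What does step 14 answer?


→ translate(v: 676, u_from: MB, u_to: kB)
← 676000
→ mkfold(p: /plono)
← ok
→ translate(v: -4777, u_from: cm, u_to: in)
← -238850/127
→ mkfold(p: /bumebi)
← ok
→ pen(p: /bumebi/bodum, c: smasti)
← created
→ erase(p: /bumebi)
← ToolError: not empty
→ pen(p: /gripesne, c: grafle)
← created
→ keep(k: ko_up, v: cra)
← badrol_al
→ translate(v: 8028, u_from: KiB, u_to: B)
← 8220672
→ translate(v: 137, u_from: F, u_to: K)
← 19889/60
→ labels()
← [jahima_id, ko_up, snug_ot]
→ translate(v: 1006, u_from: min, u_to: day)
← 503/720
→ translate(v: 39, u_from: m, u_to: kg)
← ToolError: incompatible units
→ peekin(p: /)
← [bumebi/, gripesne, mihes_um, plono/, stica/]

Answer: [bumebi/, gripesne, mihes_um, plono/, stica/]


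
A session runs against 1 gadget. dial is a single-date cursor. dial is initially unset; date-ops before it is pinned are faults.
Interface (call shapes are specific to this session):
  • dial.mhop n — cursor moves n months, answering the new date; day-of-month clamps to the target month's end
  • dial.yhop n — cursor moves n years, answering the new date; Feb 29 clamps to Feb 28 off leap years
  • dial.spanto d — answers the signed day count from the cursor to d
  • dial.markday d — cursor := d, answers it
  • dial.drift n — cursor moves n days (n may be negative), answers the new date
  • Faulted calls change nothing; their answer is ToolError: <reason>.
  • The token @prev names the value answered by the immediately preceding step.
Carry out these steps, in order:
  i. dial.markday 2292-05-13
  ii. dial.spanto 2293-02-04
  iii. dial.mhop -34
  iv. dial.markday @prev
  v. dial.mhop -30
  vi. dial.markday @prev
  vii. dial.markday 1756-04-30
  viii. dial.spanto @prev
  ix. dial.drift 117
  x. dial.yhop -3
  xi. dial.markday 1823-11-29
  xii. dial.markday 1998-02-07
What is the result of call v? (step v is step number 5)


Answer: 2287-01-13

Derivation:
% 1. dial.markday(d='2292-05-13') ~> 2292-05-13
% 2. dial.spanto(d='2293-02-04') ~> 267
% 3. dial.mhop(n='-34') ~> 2289-07-13
% 4. dial.markday(d='@prev') ~> 2289-07-13
% 5. dial.mhop(n='-30') ~> 2287-01-13
% 6. dial.markday(d='@prev') ~> 2287-01-13
% 7. dial.markday(d='1756-04-30') ~> 1756-04-30
% 8. dial.spanto(d='@prev') ~> 0
% 9. dial.drift(n='117') ~> 1756-08-25
% 10. dial.yhop(n='-3') ~> 1753-08-25
% 11. dial.markday(d='1823-11-29') ~> 1823-11-29
% 12. dial.markday(d='1998-02-07') ~> 1998-02-07


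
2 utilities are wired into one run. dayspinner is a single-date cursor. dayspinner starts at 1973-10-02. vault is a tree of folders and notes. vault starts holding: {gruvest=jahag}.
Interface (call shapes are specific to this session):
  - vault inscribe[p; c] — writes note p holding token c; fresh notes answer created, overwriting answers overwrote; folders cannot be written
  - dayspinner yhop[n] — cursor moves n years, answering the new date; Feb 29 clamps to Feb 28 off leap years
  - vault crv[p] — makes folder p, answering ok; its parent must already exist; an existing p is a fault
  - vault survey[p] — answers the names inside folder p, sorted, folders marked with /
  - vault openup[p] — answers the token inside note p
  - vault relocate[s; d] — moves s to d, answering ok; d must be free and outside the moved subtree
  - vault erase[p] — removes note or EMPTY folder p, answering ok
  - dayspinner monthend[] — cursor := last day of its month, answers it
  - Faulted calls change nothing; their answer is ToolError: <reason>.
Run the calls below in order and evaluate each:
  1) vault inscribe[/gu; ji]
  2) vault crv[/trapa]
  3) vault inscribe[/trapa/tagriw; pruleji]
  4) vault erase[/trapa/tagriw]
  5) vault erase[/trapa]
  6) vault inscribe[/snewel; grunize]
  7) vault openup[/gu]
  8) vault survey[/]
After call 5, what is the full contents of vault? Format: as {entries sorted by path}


Answer: {gruvest=jahag, gu=ji}

Derivation:
I run vault inscribe passing p=/gu, c=ji, and get created.
I call vault crv passing p=/trapa, which returns ok.
Invoking vault inscribe passing p=/trapa/tagriw, c=pruleji, and get created.
Invoking vault erase passing p=/trapa/tagriw, and observe ok.
I try vault erase passing p=/trapa, and observe ok.
I run vault inscribe passing p=/snewel, c=grunize, → created.
Now I run vault openup passing p=/gu, and see ji.
Then vault survey passing p=/, giving [gruvest, gu, snewel].


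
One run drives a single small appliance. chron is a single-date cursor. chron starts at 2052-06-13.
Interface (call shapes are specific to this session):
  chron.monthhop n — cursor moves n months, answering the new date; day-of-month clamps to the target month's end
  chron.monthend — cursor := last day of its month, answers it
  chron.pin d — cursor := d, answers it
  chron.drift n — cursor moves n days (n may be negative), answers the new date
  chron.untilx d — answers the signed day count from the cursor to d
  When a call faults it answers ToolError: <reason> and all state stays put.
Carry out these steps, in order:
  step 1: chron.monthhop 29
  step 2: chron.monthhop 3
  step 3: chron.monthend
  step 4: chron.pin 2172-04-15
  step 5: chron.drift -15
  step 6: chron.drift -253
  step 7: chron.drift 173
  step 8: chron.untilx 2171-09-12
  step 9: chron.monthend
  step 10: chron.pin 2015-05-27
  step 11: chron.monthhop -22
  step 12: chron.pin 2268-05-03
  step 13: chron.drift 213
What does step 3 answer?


Answer: 2055-02-28

Derivation:
Then chron.monthhop on 29, and get 2054-11-13.
I run chron.monthhop on 3, and get 2055-02-13.
Using chron.monthend, which returns 2055-02-28.
Using chron.pin on 2172-04-15, — result: 2172-04-15.
I use chron.drift on -15, → 2172-03-31.
I try chron.drift on -253, giving 2171-07-22.
I call chron.drift on 173, giving 2172-01-11.
I try chron.untilx on 2171-09-12, giving -121.
I use chron.monthend(), which returns 2172-01-31.
I try chron.pin on 2015-05-27, → 2015-05-27.
Next I call chron.monthhop on -22, giving 2013-07-27.
Invoking chron.pin on 2268-05-03, → 2268-05-03.
I call chron.drift on 213, — result: 2268-12-02.


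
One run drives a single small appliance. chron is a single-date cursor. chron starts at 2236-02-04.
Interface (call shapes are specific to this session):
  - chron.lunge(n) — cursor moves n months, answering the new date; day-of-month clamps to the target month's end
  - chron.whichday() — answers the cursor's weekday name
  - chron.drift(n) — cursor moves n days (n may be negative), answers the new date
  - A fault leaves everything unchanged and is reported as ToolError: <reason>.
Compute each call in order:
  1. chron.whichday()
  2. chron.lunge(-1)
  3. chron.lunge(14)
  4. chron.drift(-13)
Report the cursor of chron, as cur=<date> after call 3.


I invoke chron.whichday(), and see Thursday.
Invoking chron.lunge with n='-1': 2236-01-04.
Now I run chron.lunge with n='14', and see 2237-03-04.
I run chron.drift with n='-13', which returns 2237-02-19.

Answer: cur=2237-03-04


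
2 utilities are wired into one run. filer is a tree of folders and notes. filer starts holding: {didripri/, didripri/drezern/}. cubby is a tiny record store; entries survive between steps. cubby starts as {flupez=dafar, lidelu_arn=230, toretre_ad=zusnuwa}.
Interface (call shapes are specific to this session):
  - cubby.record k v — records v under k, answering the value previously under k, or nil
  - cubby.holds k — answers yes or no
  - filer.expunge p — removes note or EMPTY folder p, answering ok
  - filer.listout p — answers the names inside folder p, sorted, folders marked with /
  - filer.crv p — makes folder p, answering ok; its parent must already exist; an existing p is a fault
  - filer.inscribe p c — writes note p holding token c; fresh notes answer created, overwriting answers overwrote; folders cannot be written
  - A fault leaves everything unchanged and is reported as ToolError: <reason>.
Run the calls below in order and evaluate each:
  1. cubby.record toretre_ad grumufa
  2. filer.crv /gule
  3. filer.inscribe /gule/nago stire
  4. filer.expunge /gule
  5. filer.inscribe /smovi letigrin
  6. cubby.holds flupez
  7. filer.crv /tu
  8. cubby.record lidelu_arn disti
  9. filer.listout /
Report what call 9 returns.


Do: record[k=toretre_ad; v=grumufa]
See: zusnuwa
Do: crv[p=/gule]
See: ok
Do: inscribe[p=/gule/nago; c=stire]
See: created
Do: expunge[p=/gule]
See: ToolError: not empty
Do: inscribe[p=/smovi; c=letigrin]
See: created
Do: holds[k=flupez]
See: yes
Do: crv[p=/tu]
See: ok
Do: record[k=lidelu_arn; v=disti]
See: 230
Do: listout[p=/]
See: [didripri/, gule/, smovi, tu/]

Answer: [didripri/, gule/, smovi, tu/]


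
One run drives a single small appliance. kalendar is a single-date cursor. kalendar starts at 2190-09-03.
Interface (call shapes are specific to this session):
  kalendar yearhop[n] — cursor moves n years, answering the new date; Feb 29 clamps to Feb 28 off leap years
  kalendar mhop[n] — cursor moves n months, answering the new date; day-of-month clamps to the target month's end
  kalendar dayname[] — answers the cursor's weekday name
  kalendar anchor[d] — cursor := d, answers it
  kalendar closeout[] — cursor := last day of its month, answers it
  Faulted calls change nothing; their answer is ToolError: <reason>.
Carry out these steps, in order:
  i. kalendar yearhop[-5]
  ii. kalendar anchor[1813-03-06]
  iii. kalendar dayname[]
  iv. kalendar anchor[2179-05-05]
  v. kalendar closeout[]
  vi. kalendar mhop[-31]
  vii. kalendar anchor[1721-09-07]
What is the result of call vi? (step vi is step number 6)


-- kalendar yearhop(n=-5) ~> 2185-09-03
-- kalendar anchor(d=1813-03-06) ~> 1813-03-06
-- kalendar dayname() ~> Saturday
-- kalendar anchor(d=2179-05-05) ~> 2179-05-05
-- kalendar closeout() ~> 2179-05-31
-- kalendar mhop(n=-31) ~> 2176-10-31
-- kalendar anchor(d=1721-09-07) ~> 1721-09-07

Answer: 2176-10-31


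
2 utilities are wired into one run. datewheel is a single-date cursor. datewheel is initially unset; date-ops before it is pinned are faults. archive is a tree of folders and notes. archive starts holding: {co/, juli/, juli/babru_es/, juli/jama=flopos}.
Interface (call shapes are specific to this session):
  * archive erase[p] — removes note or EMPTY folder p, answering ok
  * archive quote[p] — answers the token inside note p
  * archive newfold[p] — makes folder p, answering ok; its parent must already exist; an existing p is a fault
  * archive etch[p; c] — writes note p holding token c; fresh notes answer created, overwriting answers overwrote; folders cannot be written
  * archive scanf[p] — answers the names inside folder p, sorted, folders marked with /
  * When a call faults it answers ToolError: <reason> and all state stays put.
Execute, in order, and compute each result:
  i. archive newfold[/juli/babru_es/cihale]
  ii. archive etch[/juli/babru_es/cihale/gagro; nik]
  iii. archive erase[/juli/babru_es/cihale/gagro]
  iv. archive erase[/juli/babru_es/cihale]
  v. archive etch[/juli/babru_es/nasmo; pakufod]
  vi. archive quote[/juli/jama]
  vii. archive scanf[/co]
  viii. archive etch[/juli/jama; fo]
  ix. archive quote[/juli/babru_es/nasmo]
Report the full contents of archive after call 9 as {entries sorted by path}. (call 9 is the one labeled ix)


~$ archive newfold p→/juli/babru_es/cihale
:: ok
~$ archive etch p→/juli/babru_es/cihale/gagro c→nik
:: created
~$ archive erase p→/juli/babru_es/cihale/gagro
:: ok
~$ archive erase p→/juli/babru_es/cihale
:: ok
~$ archive etch p→/juli/babru_es/nasmo c→pakufod
:: created
~$ archive quote p→/juli/jama
:: flopos
~$ archive scanf p→/co
:: []
~$ archive etch p→/juli/jama c→fo
:: overwrote
~$ archive quote p→/juli/babru_es/nasmo
:: pakufod

Answer: {co/, juli/, juli/babru_es/, juli/babru_es/nasmo=pakufod, juli/jama=fo}


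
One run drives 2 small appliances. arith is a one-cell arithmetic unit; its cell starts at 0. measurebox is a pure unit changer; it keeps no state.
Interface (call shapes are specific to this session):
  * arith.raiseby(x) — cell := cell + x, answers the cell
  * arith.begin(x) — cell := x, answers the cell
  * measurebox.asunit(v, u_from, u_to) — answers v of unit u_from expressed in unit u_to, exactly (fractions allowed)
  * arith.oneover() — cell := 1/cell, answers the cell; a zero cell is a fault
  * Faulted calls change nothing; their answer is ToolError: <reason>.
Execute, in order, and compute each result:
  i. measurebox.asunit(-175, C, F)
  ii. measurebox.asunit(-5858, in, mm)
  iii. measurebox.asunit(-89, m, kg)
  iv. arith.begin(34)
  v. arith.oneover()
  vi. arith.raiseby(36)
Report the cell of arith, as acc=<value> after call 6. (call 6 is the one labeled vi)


Answer: acc=1225/34

Derivation:
~$ measurebox.asunit v=-175 u_from=C u_to=F
:: -283
~$ measurebox.asunit v=-5858 u_from=in u_to=mm
:: -743966/5
~$ measurebox.asunit v=-89 u_from=m u_to=kg
:: ToolError: incompatible units
~$ arith.begin x=34
:: 34
~$ arith.oneover
:: 1/34
~$ arith.raiseby x=36
:: 1225/34


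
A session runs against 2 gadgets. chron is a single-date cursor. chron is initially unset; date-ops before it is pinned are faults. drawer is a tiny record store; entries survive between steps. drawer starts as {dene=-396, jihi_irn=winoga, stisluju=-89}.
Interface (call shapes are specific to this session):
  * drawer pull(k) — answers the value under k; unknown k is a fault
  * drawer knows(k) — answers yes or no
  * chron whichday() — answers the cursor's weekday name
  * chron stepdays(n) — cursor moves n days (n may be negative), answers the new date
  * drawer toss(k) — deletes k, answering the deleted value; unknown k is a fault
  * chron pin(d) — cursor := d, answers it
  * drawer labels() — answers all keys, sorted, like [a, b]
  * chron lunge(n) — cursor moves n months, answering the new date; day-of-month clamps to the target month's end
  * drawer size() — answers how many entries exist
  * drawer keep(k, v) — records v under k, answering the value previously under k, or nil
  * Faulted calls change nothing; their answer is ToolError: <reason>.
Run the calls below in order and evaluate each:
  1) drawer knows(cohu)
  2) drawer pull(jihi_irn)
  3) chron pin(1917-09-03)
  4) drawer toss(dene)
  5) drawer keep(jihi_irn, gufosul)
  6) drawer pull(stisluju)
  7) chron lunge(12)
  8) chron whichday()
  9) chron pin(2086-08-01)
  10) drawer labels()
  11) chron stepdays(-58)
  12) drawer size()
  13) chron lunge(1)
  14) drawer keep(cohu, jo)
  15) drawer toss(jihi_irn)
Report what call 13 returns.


>> drawer knows(k='cohu')
<< no
>> drawer pull(k='jihi_irn')
<< winoga
>> chron pin(d='1917-09-03')
<< 1917-09-03
>> drawer toss(k='dene')
<< -396
>> drawer keep(k='jihi_irn', v='gufosul')
<< winoga
>> drawer pull(k='stisluju')
<< -89
>> chron lunge(n='12')
<< 1918-09-03
>> chron whichday()
<< Tuesday
>> chron pin(d='2086-08-01')
<< 2086-08-01
>> drawer labels()
<< [jihi_irn, stisluju]
>> chron stepdays(n='-58')
<< 2086-06-04
>> drawer size()
<< 2
>> chron lunge(n='1')
<< 2086-07-04
>> drawer keep(k='cohu', v='jo')
<< nil
>> drawer toss(k='jihi_irn')
<< gufosul

Answer: 2086-07-04


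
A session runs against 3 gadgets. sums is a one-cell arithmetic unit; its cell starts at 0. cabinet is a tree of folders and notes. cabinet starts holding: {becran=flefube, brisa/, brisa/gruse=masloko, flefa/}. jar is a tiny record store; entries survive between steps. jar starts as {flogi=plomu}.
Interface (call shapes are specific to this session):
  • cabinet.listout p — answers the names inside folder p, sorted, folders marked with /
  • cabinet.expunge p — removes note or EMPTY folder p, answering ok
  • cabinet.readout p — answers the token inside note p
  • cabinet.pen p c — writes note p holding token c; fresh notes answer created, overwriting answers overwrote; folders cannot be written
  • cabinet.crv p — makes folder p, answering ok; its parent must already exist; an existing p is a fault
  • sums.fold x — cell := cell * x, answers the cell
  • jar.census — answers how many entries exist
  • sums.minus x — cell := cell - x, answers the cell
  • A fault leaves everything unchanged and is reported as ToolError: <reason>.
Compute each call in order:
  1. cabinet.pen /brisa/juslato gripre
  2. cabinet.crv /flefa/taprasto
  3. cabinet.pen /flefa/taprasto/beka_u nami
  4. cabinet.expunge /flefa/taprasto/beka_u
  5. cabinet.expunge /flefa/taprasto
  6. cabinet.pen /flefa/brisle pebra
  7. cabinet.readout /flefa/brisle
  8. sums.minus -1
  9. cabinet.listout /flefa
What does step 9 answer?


I run cabinet.pen with /brisa/juslato, gripre, — result: created.
Next I call cabinet.crv with /flefa/taprasto, and get ok.
Next I call cabinet.pen with /flefa/taprasto/beka_u, nami, and see created.
I call cabinet.expunge with /flefa/taprasto/beka_u, giving ok.
Calling cabinet.expunge with /flefa/taprasto, yielding ok.
I use cabinet.pen with /flefa/brisle, pebra, — result: created.
I invoke cabinet.readout with /flefa/brisle: pebra.
Then sums.minus with -1, and get 1.
I use cabinet.listout with /flefa, → [brisle].

Answer: [brisle]
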